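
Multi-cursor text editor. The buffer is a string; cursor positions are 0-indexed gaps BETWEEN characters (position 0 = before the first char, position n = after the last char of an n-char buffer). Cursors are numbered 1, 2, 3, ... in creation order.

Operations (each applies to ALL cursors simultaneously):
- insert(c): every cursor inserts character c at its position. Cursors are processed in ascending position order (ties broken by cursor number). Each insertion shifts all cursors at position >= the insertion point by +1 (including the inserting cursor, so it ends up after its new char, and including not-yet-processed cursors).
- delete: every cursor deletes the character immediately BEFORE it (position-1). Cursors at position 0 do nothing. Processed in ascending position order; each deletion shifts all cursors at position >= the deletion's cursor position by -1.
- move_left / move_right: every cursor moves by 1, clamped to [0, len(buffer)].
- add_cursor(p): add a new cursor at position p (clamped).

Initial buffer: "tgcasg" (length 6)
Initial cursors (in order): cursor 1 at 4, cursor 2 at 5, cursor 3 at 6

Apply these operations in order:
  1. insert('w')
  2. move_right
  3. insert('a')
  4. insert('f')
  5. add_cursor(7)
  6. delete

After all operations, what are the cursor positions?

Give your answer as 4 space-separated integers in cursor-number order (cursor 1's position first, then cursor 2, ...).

Answer: 6 9 11 6

Derivation:
After op 1 (insert('w')): buffer="tgcawswgw" (len 9), cursors c1@5 c2@7 c3@9, authorship ....1.2.3
After op 2 (move_right): buffer="tgcawswgw" (len 9), cursors c1@6 c2@8 c3@9, authorship ....1.2.3
After op 3 (insert('a')): buffer="tgcawsawgawa" (len 12), cursors c1@7 c2@10 c3@12, authorship ....1.12.233
After op 4 (insert('f')): buffer="tgcawsafwgafwaf" (len 15), cursors c1@8 c2@12 c3@15, authorship ....1.112.22333
After op 5 (add_cursor(7)): buffer="tgcawsafwgafwaf" (len 15), cursors c4@7 c1@8 c2@12 c3@15, authorship ....1.112.22333
After op 6 (delete): buffer="tgcawswgawa" (len 11), cursors c1@6 c4@6 c2@9 c3@11, authorship ....1.2.233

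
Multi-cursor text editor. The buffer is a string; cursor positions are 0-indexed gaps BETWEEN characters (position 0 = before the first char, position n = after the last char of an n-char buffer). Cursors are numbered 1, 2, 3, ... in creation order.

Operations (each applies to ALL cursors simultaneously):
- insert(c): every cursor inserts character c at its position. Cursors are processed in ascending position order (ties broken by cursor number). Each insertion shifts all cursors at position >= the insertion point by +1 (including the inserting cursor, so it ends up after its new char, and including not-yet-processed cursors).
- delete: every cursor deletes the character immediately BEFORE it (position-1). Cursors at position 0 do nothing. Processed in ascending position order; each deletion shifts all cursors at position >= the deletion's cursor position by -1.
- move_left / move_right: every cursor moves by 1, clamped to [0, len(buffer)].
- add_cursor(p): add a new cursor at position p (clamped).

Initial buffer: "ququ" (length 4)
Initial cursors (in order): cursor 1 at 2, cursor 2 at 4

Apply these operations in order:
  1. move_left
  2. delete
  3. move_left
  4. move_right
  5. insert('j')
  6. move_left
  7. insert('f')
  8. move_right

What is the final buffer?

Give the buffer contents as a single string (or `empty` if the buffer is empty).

After op 1 (move_left): buffer="ququ" (len 4), cursors c1@1 c2@3, authorship ....
After op 2 (delete): buffer="uu" (len 2), cursors c1@0 c2@1, authorship ..
After op 3 (move_left): buffer="uu" (len 2), cursors c1@0 c2@0, authorship ..
After op 4 (move_right): buffer="uu" (len 2), cursors c1@1 c2@1, authorship ..
After op 5 (insert('j')): buffer="ujju" (len 4), cursors c1@3 c2@3, authorship .12.
After op 6 (move_left): buffer="ujju" (len 4), cursors c1@2 c2@2, authorship .12.
After op 7 (insert('f')): buffer="ujffju" (len 6), cursors c1@4 c2@4, authorship .1122.
After op 8 (move_right): buffer="ujffju" (len 6), cursors c1@5 c2@5, authorship .1122.

Answer: ujffju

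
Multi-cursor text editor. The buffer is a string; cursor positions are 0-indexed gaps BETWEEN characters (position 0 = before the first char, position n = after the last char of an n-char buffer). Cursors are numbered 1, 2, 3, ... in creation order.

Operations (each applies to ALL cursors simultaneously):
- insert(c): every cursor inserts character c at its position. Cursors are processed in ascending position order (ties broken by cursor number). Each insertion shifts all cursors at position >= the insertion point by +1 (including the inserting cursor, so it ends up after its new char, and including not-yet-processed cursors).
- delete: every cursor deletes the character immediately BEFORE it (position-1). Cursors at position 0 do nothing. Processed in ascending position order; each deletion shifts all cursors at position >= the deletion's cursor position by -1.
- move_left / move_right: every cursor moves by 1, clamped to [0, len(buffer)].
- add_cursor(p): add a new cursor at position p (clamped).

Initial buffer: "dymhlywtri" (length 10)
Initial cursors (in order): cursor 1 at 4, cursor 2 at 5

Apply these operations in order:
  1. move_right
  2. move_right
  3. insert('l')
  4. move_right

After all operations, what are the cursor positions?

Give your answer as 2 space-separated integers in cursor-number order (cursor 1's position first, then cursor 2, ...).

Answer: 8 10

Derivation:
After op 1 (move_right): buffer="dymhlywtri" (len 10), cursors c1@5 c2@6, authorship ..........
After op 2 (move_right): buffer="dymhlywtri" (len 10), cursors c1@6 c2@7, authorship ..........
After op 3 (insert('l')): buffer="dymhlylwltri" (len 12), cursors c1@7 c2@9, authorship ......1.2...
After op 4 (move_right): buffer="dymhlylwltri" (len 12), cursors c1@8 c2@10, authorship ......1.2...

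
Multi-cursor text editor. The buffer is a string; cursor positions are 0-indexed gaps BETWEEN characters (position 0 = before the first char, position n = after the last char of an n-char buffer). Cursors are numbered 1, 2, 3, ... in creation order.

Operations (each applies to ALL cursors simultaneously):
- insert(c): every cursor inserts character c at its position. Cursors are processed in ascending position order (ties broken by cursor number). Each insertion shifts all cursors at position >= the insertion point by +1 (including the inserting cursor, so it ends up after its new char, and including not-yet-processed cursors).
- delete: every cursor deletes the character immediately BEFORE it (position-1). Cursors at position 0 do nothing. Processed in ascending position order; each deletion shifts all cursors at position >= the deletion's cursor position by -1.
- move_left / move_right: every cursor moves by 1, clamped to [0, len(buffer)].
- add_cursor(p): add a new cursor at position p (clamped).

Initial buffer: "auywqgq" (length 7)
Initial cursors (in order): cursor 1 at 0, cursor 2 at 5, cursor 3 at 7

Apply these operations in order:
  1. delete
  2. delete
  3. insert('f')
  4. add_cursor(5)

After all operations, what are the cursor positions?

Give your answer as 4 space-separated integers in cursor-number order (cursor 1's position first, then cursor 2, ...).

Answer: 1 6 6 5

Derivation:
After op 1 (delete): buffer="auywg" (len 5), cursors c1@0 c2@4 c3@5, authorship .....
After op 2 (delete): buffer="auy" (len 3), cursors c1@0 c2@3 c3@3, authorship ...
After op 3 (insert('f')): buffer="fauyff" (len 6), cursors c1@1 c2@6 c3@6, authorship 1...23
After op 4 (add_cursor(5)): buffer="fauyff" (len 6), cursors c1@1 c4@5 c2@6 c3@6, authorship 1...23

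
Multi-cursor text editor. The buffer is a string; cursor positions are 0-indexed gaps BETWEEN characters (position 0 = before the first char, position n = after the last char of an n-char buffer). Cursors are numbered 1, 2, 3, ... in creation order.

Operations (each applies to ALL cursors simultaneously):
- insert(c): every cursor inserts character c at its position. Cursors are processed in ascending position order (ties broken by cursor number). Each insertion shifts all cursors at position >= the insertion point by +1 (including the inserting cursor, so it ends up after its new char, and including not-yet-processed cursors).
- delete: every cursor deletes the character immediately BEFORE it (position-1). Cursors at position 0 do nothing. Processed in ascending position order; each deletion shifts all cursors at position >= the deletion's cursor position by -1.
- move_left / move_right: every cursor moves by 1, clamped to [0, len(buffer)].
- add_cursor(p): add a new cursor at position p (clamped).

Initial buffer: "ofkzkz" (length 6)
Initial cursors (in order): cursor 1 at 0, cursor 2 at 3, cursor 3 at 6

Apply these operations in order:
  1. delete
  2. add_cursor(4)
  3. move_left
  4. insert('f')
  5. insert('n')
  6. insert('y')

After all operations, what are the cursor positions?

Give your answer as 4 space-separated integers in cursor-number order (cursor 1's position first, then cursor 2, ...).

After op 1 (delete): buffer="ofzk" (len 4), cursors c1@0 c2@2 c3@4, authorship ....
After op 2 (add_cursor(4)): buffer="ofzk" (len 4), cursors c1@0 c2@2 c3@4 c4@4, authorship ....
After op 3 (move_left): buffer="ofzk" (len 4), cursors c1@0 c2@1 c3@3 c4@3, authorship ....
After op 4 (insert('f')): buffer="foffzffk" (len 8), cursors c1@1 c2@3 c3@7 c4@7, authorship 1.2..34.
After op 5 (insert('n')): buffer="fnofnfzffnnk" (len 12), cursors c1@2 c2@5 c3@11 c4@11, authorship 11.22..3434.
After op 6 (insert('y')): buffer="fnyofnyfzffnnyyk" (len 16), cursors c1@3 c2@7 c3@15 c4@15, authorship 111.222..343434.

Answer: 3 7 15 15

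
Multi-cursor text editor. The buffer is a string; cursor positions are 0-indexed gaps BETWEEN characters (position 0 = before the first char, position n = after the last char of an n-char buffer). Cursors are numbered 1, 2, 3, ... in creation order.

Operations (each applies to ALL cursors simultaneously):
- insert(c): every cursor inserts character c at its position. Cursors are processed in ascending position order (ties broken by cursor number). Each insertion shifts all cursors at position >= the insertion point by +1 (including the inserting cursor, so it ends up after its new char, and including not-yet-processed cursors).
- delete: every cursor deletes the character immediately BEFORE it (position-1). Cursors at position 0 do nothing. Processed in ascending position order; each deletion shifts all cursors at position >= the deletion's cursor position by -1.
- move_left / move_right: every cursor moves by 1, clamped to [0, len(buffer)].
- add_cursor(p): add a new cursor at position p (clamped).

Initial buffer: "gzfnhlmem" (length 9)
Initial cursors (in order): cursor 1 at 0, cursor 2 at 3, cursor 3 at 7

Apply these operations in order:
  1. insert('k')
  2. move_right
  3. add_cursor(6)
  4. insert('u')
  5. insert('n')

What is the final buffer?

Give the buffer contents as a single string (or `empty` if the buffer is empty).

After op 1 (insert('k')): buffer="kgzfknhlmkem" (len 12), cursors c1@1 c2@5 c3@10, authorship 1...2....3..
After op 2 (move_right): buffer="kgzfknhlmkem" (len 12), cursors c1@2 c2@6 c3@11, authorship 1...2....3..
After op 3 (add_cursor(6)): buffer="kgzfknhlmkem" (len 12), cursors c1@2 c2@6 c4@6 c3@11, authorship 1...2....3..
After op 4 (insert('u')): buffer="kguzfknuuhlmkeum" (len 16), cursors c1@3 c2@9 c4@9 c3@15, authorship 1.1..2.24...3.3.
After op 5 (insert('n')): buffer="kgunzfknuunnhlmkeunm" (len 20), cursors c1@4 c2@12 c4@12 c3@19, authorship 1.11..2.2424...3.33.

Answer: kgunzfknuunnhlmkeunm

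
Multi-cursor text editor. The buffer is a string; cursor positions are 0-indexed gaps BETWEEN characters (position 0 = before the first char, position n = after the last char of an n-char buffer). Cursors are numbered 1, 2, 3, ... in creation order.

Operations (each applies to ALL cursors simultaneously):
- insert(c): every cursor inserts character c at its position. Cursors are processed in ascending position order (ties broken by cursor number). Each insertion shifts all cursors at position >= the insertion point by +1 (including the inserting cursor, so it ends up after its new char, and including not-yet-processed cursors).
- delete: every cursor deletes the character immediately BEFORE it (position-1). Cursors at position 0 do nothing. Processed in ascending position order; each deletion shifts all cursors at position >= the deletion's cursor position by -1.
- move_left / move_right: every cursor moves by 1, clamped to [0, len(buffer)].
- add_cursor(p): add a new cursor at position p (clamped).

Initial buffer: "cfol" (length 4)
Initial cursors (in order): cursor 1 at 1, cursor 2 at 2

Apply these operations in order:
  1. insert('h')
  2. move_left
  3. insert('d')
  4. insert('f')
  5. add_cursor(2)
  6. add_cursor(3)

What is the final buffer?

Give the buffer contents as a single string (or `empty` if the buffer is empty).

Answer: cdfhfdfhol

Derivation:
After op 1 (insert('h')): buffer="chfhol" (len 6), cursors c1@2 c2@4, authorship .1.2..
After op 2 (move_left): buffer="chfhol" (len 6), cursors c1@1 c2@3, authorship .1.2..
After op 3 (insert('d')): buffer="cdhfdhol" (len 8), cursors c1@2 c2@5, authorship .11.22..
After op 4 (insert('f')): buffer="cdfhfdfhol" (len 10), cursors c1@3 c2@7, authorship .111.222..
After op 5 (add_cursor(2)): buffer="cdfhfdfhol" (len 10), cursors c3@2 c1@3 c2@7, authorship .111.222..
After op 6 (add_cursor(3)): buffer="cdfhfdfhol" (len 10), cursors c3@2 c1@3 c4@3 c2@7, authorship .111.222..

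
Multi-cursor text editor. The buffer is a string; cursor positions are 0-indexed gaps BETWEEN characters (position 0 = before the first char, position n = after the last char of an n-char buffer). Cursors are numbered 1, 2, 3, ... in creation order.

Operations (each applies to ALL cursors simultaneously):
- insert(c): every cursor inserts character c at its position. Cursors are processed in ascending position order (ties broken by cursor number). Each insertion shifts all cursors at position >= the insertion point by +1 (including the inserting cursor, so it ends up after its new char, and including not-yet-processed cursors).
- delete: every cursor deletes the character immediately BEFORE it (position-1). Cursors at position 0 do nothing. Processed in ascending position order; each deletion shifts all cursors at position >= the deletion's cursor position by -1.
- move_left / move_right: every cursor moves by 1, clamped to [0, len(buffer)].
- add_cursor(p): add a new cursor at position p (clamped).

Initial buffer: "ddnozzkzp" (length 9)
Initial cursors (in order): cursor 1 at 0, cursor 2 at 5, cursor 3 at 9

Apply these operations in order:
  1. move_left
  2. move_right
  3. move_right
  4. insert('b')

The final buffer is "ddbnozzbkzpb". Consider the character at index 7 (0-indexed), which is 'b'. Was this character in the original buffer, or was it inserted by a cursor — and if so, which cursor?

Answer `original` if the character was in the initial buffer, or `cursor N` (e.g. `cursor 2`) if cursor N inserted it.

After op 1 (move_left): buffer="ddnozzkzp" (len 9), cursors c1@0 c2@4 c3@8, authorship .........
After op 2 (move_right): buffer="ddnozzkzp" (len 9), cursors c1@1 c2@5 c3@9, authorship .........
After op 3 (move_right): buffer="ddnozzkzp" (len 9), cursors c1@2 c2@6 c3@9, authorship .........
After op 4 (insert('b')): buffer="ddbnozzbkzpb" (len 12), cursors c1@3 c2@8 c3@12, authorship ..1....2...3
Authorship (.=original, N=cursor N): . . 1 . . . . 2 . . . 3
Index 7: author = 2

Answer: cursor 2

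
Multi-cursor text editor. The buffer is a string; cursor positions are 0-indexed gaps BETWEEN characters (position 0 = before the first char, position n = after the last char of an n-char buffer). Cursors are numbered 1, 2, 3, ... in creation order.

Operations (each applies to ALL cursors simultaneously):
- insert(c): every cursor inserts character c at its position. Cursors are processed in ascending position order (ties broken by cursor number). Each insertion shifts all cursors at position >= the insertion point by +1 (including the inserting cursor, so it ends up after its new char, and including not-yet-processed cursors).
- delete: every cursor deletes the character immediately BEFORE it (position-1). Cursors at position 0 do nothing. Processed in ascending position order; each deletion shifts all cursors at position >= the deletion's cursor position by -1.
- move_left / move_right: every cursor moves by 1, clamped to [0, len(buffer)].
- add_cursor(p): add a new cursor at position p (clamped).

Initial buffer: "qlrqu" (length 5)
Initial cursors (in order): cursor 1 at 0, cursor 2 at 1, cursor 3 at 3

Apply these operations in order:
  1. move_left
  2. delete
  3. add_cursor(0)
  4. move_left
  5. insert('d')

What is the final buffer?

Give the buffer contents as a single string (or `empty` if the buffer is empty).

Answer: ddddqrqu

Derivation:
After op 1 (move_left): buffer="qlrqu" (len 5), cursors c1@0 c2@0 c3@2, authorship .....
After op 2 (delete): buffer="qrqu" (len 4), cursors c1@0 c2@0 c3@1, authorship ....
After op 3 (add_cursor(0)): buffer="qrqu" (len 4), cursors c1@0 c2@0 c4@0 c3@1, authorship ....
After op 4 (move_left): buffer="qrqu" (len 4), cursors c1@0 c2@0 c3@0 c4@0, authorship ....
After op 5 (insert('d')): buffer="ddddqrqu" (len 8), cursors c1@4 c2@4 c3@4 c4@4, authorship 1234....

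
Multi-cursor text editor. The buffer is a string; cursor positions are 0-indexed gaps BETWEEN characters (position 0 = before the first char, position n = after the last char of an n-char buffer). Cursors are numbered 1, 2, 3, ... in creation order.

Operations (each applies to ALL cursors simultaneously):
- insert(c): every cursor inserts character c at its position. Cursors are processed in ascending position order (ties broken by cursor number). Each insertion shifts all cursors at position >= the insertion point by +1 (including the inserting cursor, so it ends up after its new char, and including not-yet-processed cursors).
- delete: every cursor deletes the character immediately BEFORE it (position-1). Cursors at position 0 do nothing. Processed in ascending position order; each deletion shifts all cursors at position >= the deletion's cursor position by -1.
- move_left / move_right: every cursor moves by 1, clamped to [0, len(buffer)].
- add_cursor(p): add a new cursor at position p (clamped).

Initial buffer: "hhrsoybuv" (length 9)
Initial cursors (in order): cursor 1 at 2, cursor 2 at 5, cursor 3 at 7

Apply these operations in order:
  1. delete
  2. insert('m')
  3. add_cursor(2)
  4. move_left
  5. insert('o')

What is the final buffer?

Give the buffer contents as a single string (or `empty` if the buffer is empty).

After op 1 (delete): buffer="hrsyuv" (len 6), cursors c1@1 c2@3 c3@4, authorship ......
After op 2 (insert('m')): buffer="hmrsmymuv" (len 9), cursors c1@2 c2@5 c3@7, authorship .1..2.3..
After op 3 (add_cursor(2)): buffer="hmrsmymuv" (len 9), cursors c1@2 c4@2 c2@5 c3@7, authorship .1..2.3..
After op 4 (move_left): buffer="hmrsmymuv" (len 9), cursors c1@1 c4@1 c2@4 c3@6, authorship .1..2.3..
After op 5 (insert('o')): buffer="hoomrsomyomuv" (len 13), cursors c1@3 c4@3 c2@7 c3@10, authorship .141..22.33..

Answer: hoomrsomyomuv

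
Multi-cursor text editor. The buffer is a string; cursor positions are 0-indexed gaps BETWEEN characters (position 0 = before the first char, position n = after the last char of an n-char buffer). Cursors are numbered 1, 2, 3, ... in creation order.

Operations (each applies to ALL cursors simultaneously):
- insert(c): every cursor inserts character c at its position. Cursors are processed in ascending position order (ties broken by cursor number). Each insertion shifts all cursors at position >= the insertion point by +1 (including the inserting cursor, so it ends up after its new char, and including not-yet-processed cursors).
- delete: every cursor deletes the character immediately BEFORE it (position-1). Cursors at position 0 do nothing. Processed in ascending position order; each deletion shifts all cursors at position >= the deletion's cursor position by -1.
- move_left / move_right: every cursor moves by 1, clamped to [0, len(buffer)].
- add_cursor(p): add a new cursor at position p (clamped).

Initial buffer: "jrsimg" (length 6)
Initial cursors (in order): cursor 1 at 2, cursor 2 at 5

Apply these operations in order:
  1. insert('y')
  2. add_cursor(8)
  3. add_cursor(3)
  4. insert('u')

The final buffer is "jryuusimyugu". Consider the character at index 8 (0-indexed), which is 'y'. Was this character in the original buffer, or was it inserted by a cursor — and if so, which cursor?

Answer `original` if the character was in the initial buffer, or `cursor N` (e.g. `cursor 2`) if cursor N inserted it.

Answer: cursor 2

Derivation:
After op 1 (insert('y')): buffer="jrysimyg" (len 8), cursors c1@3 c2@7, authorship ..1...2.
After op 2 (add_cursor(8)): buffer="jrysimyg" (len 8), cursors c1@3 c2@7 c3@8, authorship ..1...2.
After op 3 (add_cursor(3)): buffer="jrysimyg" (len 8), cursors c1@3 c4@3 c2@7 c3@8, authorship ..1...2.
After op 4 (insert('u')): buffer="jryuusimyugu" (len 12), cursors c1@5 c4@5 c2@10 c3@12, authorship ..114...22.3
Authorship (.=original, N=cursor N): . . 1 1 4 . . . 2 2 . 3
Index 8: author = 2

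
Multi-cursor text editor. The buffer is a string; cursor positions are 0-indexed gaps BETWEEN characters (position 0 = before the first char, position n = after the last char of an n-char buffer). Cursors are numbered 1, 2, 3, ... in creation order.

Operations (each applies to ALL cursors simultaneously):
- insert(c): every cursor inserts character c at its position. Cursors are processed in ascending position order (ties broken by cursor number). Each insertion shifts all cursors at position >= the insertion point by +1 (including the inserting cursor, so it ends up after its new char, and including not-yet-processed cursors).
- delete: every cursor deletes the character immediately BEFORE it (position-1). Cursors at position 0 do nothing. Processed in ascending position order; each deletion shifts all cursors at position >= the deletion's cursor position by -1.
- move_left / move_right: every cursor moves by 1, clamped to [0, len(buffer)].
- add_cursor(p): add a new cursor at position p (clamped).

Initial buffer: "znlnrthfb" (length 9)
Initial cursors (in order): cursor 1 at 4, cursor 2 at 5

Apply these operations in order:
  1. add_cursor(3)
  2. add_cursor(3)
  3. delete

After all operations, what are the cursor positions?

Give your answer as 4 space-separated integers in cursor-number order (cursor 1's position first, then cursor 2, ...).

After op 1 (add_cursor(3)): buffer="znlnrthfb" (len 9), cursors c3@3 c1@4 c2@5, authorship .........
After op 2 (add_cursor(3)): buffer="znlnrthfb" (len 9), cursors c3@3 c4@3 c1@4 c2@5, authorship .........
After op 3 (delete): buffer="zthfb" (len 5), cursors c1@1 c2@1 c3@1 c4@1, authorship .....

Answer: 1 1 1 1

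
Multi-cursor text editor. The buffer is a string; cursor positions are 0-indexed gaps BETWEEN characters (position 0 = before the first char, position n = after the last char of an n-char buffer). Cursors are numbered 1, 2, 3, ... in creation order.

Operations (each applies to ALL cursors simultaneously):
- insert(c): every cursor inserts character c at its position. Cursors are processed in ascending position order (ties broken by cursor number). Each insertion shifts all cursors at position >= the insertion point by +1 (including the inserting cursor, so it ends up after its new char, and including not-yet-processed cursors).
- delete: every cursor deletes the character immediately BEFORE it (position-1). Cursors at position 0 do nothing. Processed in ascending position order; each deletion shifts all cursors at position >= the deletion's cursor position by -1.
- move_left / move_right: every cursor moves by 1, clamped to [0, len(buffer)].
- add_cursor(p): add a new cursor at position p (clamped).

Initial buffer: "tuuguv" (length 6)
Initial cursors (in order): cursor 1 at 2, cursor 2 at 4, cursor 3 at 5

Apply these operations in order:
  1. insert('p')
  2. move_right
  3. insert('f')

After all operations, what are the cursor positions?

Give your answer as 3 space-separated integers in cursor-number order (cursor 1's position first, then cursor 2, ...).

Answer: 5 9 12

Derivation:
After op 1 (insert('p')): buffer="tupugpupv" (len 9), cursors c1@3 c2@6 c3@8, authorship ..1..2.3.
After op 2 (move_right): buffer="tupugpupv" (len 9), cursors c1@4 c2@7 c3@9, authorship ..1..2.3.
After op 3 (insert('f')): buffer="tupufgpufpvf" (len 12), cursors c1@5 c2@9 c3@12, authorship ..1.1.2.23.3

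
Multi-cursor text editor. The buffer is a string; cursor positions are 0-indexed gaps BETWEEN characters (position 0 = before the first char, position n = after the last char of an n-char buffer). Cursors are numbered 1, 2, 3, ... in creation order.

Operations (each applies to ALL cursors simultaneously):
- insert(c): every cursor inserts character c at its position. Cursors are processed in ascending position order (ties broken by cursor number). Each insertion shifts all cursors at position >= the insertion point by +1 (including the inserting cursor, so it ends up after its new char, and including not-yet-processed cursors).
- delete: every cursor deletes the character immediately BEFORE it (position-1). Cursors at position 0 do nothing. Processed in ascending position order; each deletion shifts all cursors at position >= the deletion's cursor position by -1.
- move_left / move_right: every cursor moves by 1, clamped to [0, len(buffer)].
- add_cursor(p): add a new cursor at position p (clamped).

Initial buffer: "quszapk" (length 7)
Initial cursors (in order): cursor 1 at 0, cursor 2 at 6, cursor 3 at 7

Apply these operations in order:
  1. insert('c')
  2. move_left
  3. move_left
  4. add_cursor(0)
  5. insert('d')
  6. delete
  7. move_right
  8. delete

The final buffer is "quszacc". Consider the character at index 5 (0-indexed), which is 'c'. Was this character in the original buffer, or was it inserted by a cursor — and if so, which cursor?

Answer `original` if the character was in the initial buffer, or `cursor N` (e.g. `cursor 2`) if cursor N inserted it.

Answer: cursor 2

Derivation:
After op 1 (insert('c')): buffer="cquszapckc" (len 10), cursors c1@1 c2@8 c3@10, authorship 1......2.3
After op 2 (move_left): buffer="cquszapckc" (len 10), cursors c1@0 c2@7 c3@9, authorship 1......2.3
After op 3 (move_left): buffer="cquszapckc" (len 10), cursors c1@0 c2@6 c3@8, authorship 1......2.3
After op 4 (add_cursor(0)): buffer="cquszapckc" (len 10), cursors c1@0 c4@0 c2@6 c3@8, authorship 1......2.3
After op 5 (insert('d')): buffer="ddcquszadpcdkc" (len 14), cursors c1@2 c4@2 c2@9 c3@12, authorship 141.....2.23.3
After op 6 (delete): buffer="cquszapckc" (len 10), cursors c1@0 c4@0 c2@6 c3@8, authorship 1......2.3
After op 7 (move_right): buffer="cquszapckc" (len 10), cursors c1@1 c4@1 c2@7 c3@9, authorship 1......2.3
After op 8 (delete): buffer="quszacc" (len 7), cursors c1@0 c4@0 c2@5 c3@6, authorship .....23
Authorship (.=original, N=cursor N): . . . . . 2 3
Index 5: author = 2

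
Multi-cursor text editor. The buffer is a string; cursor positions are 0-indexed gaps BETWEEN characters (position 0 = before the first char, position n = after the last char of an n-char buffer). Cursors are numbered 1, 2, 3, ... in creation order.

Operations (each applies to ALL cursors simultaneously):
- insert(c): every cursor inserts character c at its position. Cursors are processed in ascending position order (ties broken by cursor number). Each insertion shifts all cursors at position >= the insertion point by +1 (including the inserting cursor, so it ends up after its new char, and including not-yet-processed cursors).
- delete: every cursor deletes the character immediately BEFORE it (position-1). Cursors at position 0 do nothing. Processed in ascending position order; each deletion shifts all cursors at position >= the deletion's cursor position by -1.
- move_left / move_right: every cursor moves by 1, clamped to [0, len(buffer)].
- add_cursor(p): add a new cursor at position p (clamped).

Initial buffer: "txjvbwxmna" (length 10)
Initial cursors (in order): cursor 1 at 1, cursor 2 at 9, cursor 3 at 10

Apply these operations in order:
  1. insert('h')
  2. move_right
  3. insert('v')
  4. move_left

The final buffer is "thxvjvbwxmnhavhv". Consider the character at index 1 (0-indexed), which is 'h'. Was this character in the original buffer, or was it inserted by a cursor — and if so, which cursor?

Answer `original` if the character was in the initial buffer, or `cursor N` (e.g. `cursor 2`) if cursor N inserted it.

After op 1 (insert('h')): buffer="thxjvbwxmnhah" (len 13), cursors c1@2 c2@11 c3@13, authorship .1........2.3
After op 2 (move_right): buffer="thxjvbwxmnhah" (len 13), cursors c1@3 c2@12 c3@13, authorship .1........2.3
After op 3 (insert('v')): buffer="thxvjvbwxmnhavhv" (len 16), cursors c1@4 c2@14 c3@16, authorship .1.1.......2.233
After op 4 (move_left): buffer="thxvjvbwxmnhavhv" (len 16), cursors c1@3 c2@13 c3@15, authorship .1.1.......2.233
Authorship (.=original, N=cursor N): . 1 . 1 . . . . . . . 2 . 2 3 3
Index 1: author = 1

Answer: cursor 1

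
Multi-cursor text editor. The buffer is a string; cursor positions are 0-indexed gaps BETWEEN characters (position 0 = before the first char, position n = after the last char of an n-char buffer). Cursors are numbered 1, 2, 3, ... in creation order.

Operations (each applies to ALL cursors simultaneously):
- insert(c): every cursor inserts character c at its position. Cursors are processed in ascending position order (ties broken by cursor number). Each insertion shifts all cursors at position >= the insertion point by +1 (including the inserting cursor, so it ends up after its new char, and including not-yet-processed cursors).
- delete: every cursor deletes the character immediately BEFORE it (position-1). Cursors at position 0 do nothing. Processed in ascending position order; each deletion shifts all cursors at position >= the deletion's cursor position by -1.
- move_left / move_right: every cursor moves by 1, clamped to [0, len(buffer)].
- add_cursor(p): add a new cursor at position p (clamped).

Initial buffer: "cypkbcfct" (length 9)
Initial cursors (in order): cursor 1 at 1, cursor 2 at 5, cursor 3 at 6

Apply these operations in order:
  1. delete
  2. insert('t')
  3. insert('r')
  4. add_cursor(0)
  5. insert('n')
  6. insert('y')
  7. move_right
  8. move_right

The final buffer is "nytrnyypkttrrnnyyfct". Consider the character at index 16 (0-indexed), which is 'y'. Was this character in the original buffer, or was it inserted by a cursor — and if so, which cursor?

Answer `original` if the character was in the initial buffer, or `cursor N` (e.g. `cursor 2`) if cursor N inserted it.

Answer: cursor 3

Derivation:
After op 1 (delete): buffer="ypkfct" (len 6), cursors c1@0 c2@3 c3@3, authorship ......
After op 2 (insert('t')): buffer="typkttfct" (len 9), cursors c1@1 c2@6 c3@6, authorship 1...23...
After op 3 (insert('r')): buffer="trypkttrrfct" (len 12), cursors c1@2 c2@9 c3@9, authorship 11...2323...
After op 4 (add_cursor(0)): buffer="trypkttrrfct" (len 12), cursors c4@0 c1@2 c2@9 c3@9, authorship 11...2323...
After op 5 (insert('n')): buffer="ntrnypkttrrnnfct" (len 16), cursors c4@1 c1@4 c2@13 c3@13, authorship 4111...232323...
After op 6 (insert('y')): buffer="nytrnyypkttrrnnyyfct" (len 20), cursors c4@2 c1@6 c2@17 c3@17, authorship 441111...23232323...
After op 7 (move_right): buffer="nytrnyypkttrrnnyyfct" (len 20), cursors c4@3 c1@7 c2@18 c3@18, authorship 441111...23232323...
After op 8 (move_right): buffer="nytrnyypkttrrnnyyfct" (len 20), cursors c4@4 c1@8 c2@19 c3@19, authorship 441111...23232323...
Authorship (.=original, N=cursor N): 4 4 1 1 1 1 . . . 2 3 2 3 2 3 2 3 . . .
Index 16: author = 3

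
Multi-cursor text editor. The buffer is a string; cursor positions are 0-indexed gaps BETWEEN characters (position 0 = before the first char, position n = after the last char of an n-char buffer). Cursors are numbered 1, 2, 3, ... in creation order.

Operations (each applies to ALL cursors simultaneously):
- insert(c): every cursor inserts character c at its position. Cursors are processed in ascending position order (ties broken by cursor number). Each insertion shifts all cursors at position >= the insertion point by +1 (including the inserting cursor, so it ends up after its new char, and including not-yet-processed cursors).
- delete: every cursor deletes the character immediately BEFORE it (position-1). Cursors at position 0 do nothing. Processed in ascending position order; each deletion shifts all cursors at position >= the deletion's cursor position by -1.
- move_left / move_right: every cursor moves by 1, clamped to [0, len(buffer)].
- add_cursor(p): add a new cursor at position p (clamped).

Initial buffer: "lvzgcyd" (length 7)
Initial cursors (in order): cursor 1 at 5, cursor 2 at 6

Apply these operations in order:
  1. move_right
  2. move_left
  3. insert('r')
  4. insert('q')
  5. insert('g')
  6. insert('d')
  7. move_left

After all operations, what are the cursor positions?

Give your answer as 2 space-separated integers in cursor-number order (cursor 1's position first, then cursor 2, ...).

Answer: 8 13

Derivation:
After op 1 (move_right): buffer="lvzgcyd" (len 7), cursors c1@6 c2@7, authorship .......
After op 2 (move_left): buffer="lvzgcyd" (len 7), cursors c1@5 c2@6, authorship .......
After op 3 (insert('r')): buffer="lvzgcryrd" (len 9), cursors c1@6 c2@8, authorship .....1.2.
After op 4 (insert('q')): buffer="lvzgcrqyrqd" (len 11), cursors c1@7 c2@10, authorship .....11.22.
After op 5 (insert('g')): buffer="lvzgcrqgyrqgd" (len 13), cursors c1@8 c2@12, authorship .....111.222.
After op 6 (insert('d')): buffer="lvzgcrqgdyrqgdd" (len 15), cursors c1@9 c2@14, authorship .....1111.2222.
After op 7 (move_left): buffer="lvzgcrqgdyrqgdd" (len 15), cursors c1@8 c2@13, authorship .....1111.2222.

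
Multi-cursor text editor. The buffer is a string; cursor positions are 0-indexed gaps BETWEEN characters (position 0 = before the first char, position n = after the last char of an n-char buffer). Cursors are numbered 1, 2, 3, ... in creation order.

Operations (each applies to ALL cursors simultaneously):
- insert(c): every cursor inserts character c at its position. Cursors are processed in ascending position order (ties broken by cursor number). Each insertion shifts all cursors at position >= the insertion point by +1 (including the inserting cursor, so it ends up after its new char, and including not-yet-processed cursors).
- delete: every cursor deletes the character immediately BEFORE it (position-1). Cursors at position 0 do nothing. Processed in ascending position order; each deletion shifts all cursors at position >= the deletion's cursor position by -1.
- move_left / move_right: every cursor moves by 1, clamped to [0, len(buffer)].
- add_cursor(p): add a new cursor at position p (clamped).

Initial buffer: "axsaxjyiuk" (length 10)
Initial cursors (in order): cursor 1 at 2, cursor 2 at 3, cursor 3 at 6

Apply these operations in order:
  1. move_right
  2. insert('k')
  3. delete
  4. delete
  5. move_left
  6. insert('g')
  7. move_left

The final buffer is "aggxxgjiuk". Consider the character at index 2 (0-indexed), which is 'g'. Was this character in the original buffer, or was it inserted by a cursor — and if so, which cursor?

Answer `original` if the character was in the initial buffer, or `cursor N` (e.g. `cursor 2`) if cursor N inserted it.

After op 1 (move_right): buffer="axsaxjyiuk" (len 10), cursors c1@3 c2@4 c3@7, authorship ..........
After op 2 (insert('k')): buffer="axskakxjykiuk" (len 13), cursors c1@4 c2@6 c3@10, authorship ...1.2...3...
After op 3 (delete): buffer="axsaxjyiuk" (len 10), cursors c1@3 c2@4 c3@7, authorship ..........
After op 4 (delete): buffer="axxjiuk" (len 7), cursors c1@2 c2@2 c3@4, authorship .......
After op 5 (move_left): buffer="axxjiuk" (len 7), cursors c1@1 c2@1 c3@3, authorship .......
After op 6 (insert('g')): buffer="aggxxgjiuk" (len 10), cursors c1@3 c2@3 c3@6, authorship .12..3....
After op 7 (move_left): buffer="aggxxgjiuk" (len 10), cursors c1@2 c2@2 c3@5, authorship .12..3....
Authorship (.=original, N=cursor N): . 1 2 . . 3 . . . .
Index 2: author = 2

Answer: cursor 2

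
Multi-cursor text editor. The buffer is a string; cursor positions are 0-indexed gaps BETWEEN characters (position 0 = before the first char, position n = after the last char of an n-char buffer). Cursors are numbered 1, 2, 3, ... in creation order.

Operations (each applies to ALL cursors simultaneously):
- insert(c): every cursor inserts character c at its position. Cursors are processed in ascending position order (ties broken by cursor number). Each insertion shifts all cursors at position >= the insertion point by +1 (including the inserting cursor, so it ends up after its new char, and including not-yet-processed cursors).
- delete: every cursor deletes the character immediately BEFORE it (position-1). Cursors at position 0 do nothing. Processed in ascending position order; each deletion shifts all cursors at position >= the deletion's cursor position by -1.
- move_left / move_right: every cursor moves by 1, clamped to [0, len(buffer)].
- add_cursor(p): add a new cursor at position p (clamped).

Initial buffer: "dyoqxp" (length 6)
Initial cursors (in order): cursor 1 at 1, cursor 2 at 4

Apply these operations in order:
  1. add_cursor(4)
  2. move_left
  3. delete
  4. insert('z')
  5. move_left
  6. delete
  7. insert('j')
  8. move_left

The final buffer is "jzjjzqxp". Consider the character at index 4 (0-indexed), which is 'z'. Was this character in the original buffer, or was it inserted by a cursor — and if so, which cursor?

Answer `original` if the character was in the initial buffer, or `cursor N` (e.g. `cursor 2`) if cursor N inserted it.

After op 1 (add_cursor(4)): buffer="dyoqxp" (len 6), cursors c1@1 c2@4 c3@4, authorship ......
After op 2 (move_left): buffer="dyoqxp" (len 6), cursors c1@0 c2@3 c3@3, authorship ......
After op 3 (delete): buffer="dqxp" (len 4), cursors c1@0 c2@1 c3@1, authorship ....
After op 4 (insert('z')): buffer="zdzzqxp" (len 7), cursors c1@1 c2@4 c3@4, authorship 1.23...
After op 5 (move_left): buffer="zdzzqxp" (len 7), cursors c1@0 c2@3 c3@3, authorship 1.23...
After op 6 (delete): buffer="zzqxp" (len 5), cursors c1@0 c2@1 c3@1, authorship 13...
After op 7 (insert('j')): buffer="jzjjzqxp" (len 8), cursors c1@1 c2@4 c3@4, authorship 11233...
After op 8 (move_left): buffer="jzjjzqxp" (len 8), cursors c1@0 c2@3 c3@3, authorship 11233...
Authorship (.=original, N=cursor N): 1 1 2 3 3 . . .
Index 4: author = 3

Answer: cursor 3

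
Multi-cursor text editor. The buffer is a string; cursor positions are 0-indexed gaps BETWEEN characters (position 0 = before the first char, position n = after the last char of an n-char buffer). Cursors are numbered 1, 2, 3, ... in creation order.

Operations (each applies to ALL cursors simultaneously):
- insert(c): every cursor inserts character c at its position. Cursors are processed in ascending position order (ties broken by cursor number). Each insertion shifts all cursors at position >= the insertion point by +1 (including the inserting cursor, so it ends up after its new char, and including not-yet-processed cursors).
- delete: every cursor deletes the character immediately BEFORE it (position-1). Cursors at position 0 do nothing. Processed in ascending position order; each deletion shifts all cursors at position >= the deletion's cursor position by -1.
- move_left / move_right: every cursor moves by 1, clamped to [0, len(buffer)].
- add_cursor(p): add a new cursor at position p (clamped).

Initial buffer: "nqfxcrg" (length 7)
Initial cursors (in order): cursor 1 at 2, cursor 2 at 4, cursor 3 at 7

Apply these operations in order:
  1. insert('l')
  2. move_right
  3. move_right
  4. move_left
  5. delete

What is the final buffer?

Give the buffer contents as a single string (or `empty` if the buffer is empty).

After op 1 (insert('l')): buffer="nqlfxlcrgl" (len 10), cursors c1@3 c2@6 c3@10, authorship ..1..2...3
After op 2 (move_right): buffer="nqlfxlcrgl" (len 10), cursors c1@4 c2@7 c3@10, authorship ..1..2...3
After op 3 (move_right): buffer="nqlfxlcrgl" (len 10), cursors c1@5 c2@8 c3@10, authorship ..1..2...3
After op 4 (move_left): buffer="nqlfxlcrgl" (len 10), cursors c1@4 c2@7 c3@9, authorship ..1..2...3
After op 5 (delete): buffer="nqlxlrl" (len 7), cursors c1@3 c2@5 c3@6, authorship ..1.2.3

Answer: nqlxlrl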